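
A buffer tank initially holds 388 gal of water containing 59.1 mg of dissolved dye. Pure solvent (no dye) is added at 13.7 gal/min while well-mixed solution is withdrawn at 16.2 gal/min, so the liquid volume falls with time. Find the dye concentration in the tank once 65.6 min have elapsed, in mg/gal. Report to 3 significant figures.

Total volume: dV/dt = Q_in − Q_out = -2.5000 gal/min, so V(t) = 388 − 2.5000 t and V(65.6) = 224.00 gal.
Solute balance: dm/dt = 0 − Q_out C = −Q_out m/V(t).
dm/m = −Q_out dt/(V₀ − 2.5000 t); integrating gives ln(m/m₀) = −(Q_out/(Q_in−Q_out)) ln(V/V₀).
m = m₀ (V₀/V)^(Q_out/(Q_in−Q_out)) = 59.1 × (388/224.00)^(-6.4800) = 1.6810 mg.
C = m/V = 1.6810/224.00 = 0.0075044 mg/gal.

0.00750 mg/gal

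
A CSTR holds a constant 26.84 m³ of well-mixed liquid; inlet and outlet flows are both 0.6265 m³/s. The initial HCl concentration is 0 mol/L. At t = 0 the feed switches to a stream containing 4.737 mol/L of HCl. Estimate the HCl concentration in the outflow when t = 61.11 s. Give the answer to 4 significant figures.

Mass balance on the solute (V constant): V dC/dt = Q(C_in − C).
So dC/dt = (C_in − C)/τ with τ = V/Q = 26.84/0.6265 = 42.8412 s.
This is linear first-order; C(t) = C_in + (C₀ − C_in) e^(−t/τ).
C(61.11) = 4.737 + (0 − 4.737)·e^(−61.11/42.8412) = 4.737 + (-4.73700)·0.240164 = 3.59934 mol/L.

3.599 mol/L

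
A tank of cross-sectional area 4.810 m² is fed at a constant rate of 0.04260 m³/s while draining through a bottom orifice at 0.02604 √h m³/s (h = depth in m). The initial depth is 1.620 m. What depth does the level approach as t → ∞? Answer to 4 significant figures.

2.676 m

A dh/dt = Q_in − 0.02604 √h. Steady state requires inflow = outflow:
Q_in = 0.02604 √h_ss ⇒ √h_ss = 0.04260/0.02604 = 1.63594.
h_ss = 1.63594² = 2.67632 m. (Since h₀ = 1.620 m < h_ss, the level will rise toward this value.)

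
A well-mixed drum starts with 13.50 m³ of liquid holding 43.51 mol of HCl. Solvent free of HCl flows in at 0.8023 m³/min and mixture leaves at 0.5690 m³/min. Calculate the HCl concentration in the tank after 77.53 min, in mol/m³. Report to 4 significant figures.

0.1732 mol/m³

Let m(t) be the amount of HCl. Volume: V(t) = V₀ + (Q_in − Q_out) t = 13.50 + 0.233300 t; V(77.53) = 31.5877 m³.
No HCl enters, so dm/dt = −Q_out · (m/V).
Separate: dm/m = −Q_out dt/V(t) ⇒ ln(m/m₀) = −(Q_out/(Q_in−Q_out)) ln(V/V₀).
m = m₀ (V₀/V)^(Q_out/(Q_in−Q_out)) = 43.51 × (13.50/31.5877)^(2.43892) = 5.47239 mol.
C = m/V = 5.47239/31.5877 = 0.173244 mol/m³.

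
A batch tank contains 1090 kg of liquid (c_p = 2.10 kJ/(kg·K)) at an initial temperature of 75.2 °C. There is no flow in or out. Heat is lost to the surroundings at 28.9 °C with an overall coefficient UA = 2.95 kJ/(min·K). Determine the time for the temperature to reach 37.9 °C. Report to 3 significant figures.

1270 min

M c_p dT/dt = −UA(T − T_amb).
τ = M c_p/UA = 775.93 min; T_ss = T_amb = 28.900 °C.
T(t) = T_ss + (T₀ − T_ss)e^(−t/τ); set T = 37.9:
t = −τ ln[(T − T_ss)/(T₀ − T_ss)] = −775.93 · ln(0.19438) = 1270.9 min.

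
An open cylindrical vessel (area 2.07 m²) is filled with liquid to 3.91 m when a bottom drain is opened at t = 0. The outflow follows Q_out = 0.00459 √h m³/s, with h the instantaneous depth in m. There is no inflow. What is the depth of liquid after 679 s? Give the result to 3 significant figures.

A dh/dt = −Q_out = −0.00459 √h.
∫ h^(−1/2) dh = −(0.00459/A) ∫ dt, giving 2√h = 2√h₀ − (0.00459/A) t.
√h = √3.91 − 0.00459·679/(2·2.07) = 1.9774 − 0.75280 = 1.2246.
h = 1.2246² = 1.4996 m.

1.50 m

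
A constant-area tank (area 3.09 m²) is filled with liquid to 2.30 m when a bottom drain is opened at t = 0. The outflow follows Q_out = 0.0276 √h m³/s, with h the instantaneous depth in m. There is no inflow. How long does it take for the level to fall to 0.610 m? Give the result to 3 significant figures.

165 s

A dh/dt = −Q_out = −0.0276 √h.
This is separable: 2 d(√h)/dt = −0.0276/A, so √h = √h₀ − (0.0276/(2A)) t.
t = 2A(√h₀ − √h)/0.0276 = 2·3.09·(√2.30 − √0.610)/0.0276
  = 6.1800 × (1.5166 − 0.78102) / 0.0276 = 164.70 s.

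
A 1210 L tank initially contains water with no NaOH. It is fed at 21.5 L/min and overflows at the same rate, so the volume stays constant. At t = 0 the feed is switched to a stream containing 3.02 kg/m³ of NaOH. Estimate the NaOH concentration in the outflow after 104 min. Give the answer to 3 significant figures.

2.54 kg/m³

Mass balance on the solute (V constant): V dC/dt = Q(C_in − C).
So dC/dt = (C_in − C)/τ with τ = V/Q = 1210/21.5 = 56.279 min.
Solution: C(t) = C_in + (C₀ − C_in) e^(−t/τ).
C(104) = 3.02 + (0 − 3.02)·e^(−104/56.279) = 3.02 + (-3.0200)·0.15756 = 2.5442 kg/m³.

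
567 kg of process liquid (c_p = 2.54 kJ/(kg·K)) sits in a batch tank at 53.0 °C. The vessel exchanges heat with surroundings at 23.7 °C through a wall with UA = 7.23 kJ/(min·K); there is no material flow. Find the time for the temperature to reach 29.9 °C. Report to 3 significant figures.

Lumped-capacitance energy balance: M c_p dT/dt = UA(T_amb − T).
τ = M c_p/UA = 199.20 min; T_ss = T_amb = 23.700 °C.
T(t) = T_ss + (T₀ − T_ss)e^(−t/τ); set T = 29.9:
t = −τ ln[(T − T_ss)/(T₀ − T_ss)] = −199.20 · ln(0.21160) = 309.36 min.

309 min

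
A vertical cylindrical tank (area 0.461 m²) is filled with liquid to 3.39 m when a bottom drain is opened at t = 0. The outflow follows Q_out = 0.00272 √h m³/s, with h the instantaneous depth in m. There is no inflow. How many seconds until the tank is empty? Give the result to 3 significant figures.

624 s

A dh/dt = −Q_out = −0.00272 √h.
This is separable: 2 d(√h)/dt = −0.00272/A, so √h = √h₀ − (0.00272/(2A)) t.
Set h = 0: 2√h₀ = (0.00272/A) t_empty ⇒ t_empty = 2A√h₀/0.00272.
t_empty = 2·0.461·√3.39/0.00272 = 0.92200·1.8412/0.00272 = 624.11 s.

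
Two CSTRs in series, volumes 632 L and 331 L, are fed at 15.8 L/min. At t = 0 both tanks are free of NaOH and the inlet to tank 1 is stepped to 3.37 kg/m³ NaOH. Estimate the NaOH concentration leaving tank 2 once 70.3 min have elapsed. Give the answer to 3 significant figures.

2.28 kg/m³

Each tank obeys Vᵢ dCᵢ/dt = Q(Cᵢ₋₁ − Cᵢ), so τᵢ = Vᵢ/Q.
τ₁ = 632/15.8 = 40.000 min; τ₂ = 331/15.8 = 20.949 min.
Tank 1: C₁ = C_in(1 − e^(−t/τ₁)). Tank 2 (τ₁ ≠ τ₂): C₂ = C_in[1 − (τ₁ e^(−t/τ₁) − τ₂ e^(−t/τ₂))/(τ₁ − τ₂)].
At t = 70.3: e^(−t/τ₁) = 0.17248, e^(−t/τ₂) = 0.034885.
C₂ = 3.37·[1 − (40.000·0.17248 − 20.949·0.034885)/(19.051)] = 3.37·0.67622 = 2.2789 kg/m³.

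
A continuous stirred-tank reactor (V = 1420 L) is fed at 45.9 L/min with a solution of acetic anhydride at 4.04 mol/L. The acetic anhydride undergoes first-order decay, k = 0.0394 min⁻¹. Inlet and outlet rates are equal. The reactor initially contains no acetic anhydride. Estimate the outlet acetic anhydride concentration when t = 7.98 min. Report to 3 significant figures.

0.793 mol/L

V dC/dt = Q(C_in − C) − k V C.
dC/dt = (Q/V) C_in − (Q/V + k) C; effective rate a = Q/V + k = 0.032324 + 0.0394 = 0.071724 min⁻¹.
C_ss = Q C_in/(Q + kV) = 1.8207 mol/L; C(t) = C_ss + (C₀ − C_ss) e^(−a t).
C(7.98) = 1.8207 + (-1.8207)·e^(−0.071724·7.98) = 1.8207 + (-1.8207)·0.56419 = 0.79348 mol/L.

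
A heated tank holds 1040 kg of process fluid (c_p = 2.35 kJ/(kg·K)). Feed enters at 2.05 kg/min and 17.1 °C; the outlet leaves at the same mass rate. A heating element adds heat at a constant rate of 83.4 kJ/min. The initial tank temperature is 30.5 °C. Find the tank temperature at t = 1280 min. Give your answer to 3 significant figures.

34.1 °C

First-law balance (no shaft work): M c_p dT/dt = ṁ c_p (T_in − T) + 83.4.
τ = M/ṁ = 507.32 min; T_ss = T_in + Q̇/(ṁ c_p) = 17.1 + 83.4/(2.05·2.35) = 34.412 °C.
This is linear first-order; T(t) = T_ss + (T₀ − T_ss) e^(−t/τ).
T(1280) = 34.412 + (-3.9119)·e^(−1280/507.32) = 34.412 + (-3.9119)·0.080212 = 34.098 °C.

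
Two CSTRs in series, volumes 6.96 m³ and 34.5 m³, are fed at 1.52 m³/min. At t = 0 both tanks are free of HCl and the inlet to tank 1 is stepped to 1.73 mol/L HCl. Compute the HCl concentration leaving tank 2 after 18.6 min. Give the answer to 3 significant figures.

Time constants: τᵢ = Vᵢ/Q for each well-mixed tank.
τ₁ = 6.96/1.52 = 4.5789 min; τ₂ = 34.5/1.52 = 22.697 min.
Solving the cascade with C₁(0)=C₂(0)=0 gives C₂(t) = C_in[1 − (τ₁ e^(−t/τ₁) − τ₂ e^(−t/τ₂))/(τ₁ − τ₂)].
At t = 18.6: e^(−t/τ₁) = 0.017213, e^(−t/τ₂) = 0.44066.
C₂ = 1.73·[1 − (4.5789·0.017213 − 22.697·0.44066)/(-18.118)] = 1.73·0.45232 = 0.78252 mol/L.

0.783 mol/L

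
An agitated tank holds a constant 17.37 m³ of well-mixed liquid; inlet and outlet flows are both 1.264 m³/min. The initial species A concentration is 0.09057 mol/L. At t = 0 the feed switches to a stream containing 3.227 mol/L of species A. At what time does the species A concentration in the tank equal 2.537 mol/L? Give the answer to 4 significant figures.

Species balance: V dC/dt = Q(C_in − C) ⇒ τ = V/Q = 13.7421 min.
C(t) = C_in + (C₀ − C_in) e^(−t/τ). Set C = 2.537 and solve for t:
e^(−t/τ) = (C − C_in)/(C₀ − C_in) = (2.537 − 3.227)/(0.09057 − 3.227) = 0.219995
t = −τ ln(…) = 13.7421 × 1.51415 = 20.8076 min.

20.81 min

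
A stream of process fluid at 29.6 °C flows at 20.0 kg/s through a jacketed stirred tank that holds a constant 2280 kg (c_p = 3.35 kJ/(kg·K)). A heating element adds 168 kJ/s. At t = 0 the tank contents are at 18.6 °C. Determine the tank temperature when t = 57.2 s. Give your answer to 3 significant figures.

Unsteady energy balance on the tank contents: M c_p dT/dt = ṁ c_p (T_in − T) + 168.
τ = M/ṁ = 114.00 s; T_ss = T_in + Q̇/(ṁ c_p) = 29.6 + 168/(20.0·3.35) = 32.107 °C.
This is linear first-order; T(t) = T_ss + (T₀ − T_ss) e^(−t/τ).
T(57.2) = 32.107 + (-13.507)·e^(−57.2/114.00) = 32.107 + (-13.507)·0.60547 = 23.929 °C.

23.9 °C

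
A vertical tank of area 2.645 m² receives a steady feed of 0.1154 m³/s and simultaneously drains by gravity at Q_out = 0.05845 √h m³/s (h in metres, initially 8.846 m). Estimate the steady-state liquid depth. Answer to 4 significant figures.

3.898 m

Level balance: A dh/dt = 0.1154 − 0.05845 √h. Setting dh/dt = 0:
Q_in = 0.05845 √h_ss ⇒ √h_ss = 0.1154/0.05845 = 1.97434.
h_ss = 1.97434² = 3.89801 m. (Since h₀ = 8.846 m > h_ss, the level will fall toward this value.)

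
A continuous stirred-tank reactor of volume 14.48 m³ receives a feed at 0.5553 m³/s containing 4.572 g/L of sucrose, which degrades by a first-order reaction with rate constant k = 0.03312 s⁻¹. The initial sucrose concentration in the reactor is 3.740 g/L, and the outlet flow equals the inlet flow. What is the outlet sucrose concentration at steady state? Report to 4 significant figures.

Accumulation = in − out − consumed: V dC/dt = Q C_in − Q C − k V C.
At steady state: 0 = Q C_in − (Q + kV) C_ss, so C_ss = Q C_in/(Q + kV).
C_ss = 0.5553·4.572/(0.5553 + 0.03312·14.48) = 2.53883/1.03488 = 2.45327 g/L.

2.453 g/L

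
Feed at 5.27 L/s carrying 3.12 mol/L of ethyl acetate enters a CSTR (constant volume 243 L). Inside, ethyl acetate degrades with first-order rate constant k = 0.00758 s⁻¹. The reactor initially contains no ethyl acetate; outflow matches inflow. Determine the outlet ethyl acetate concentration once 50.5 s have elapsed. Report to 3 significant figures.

Species balance: V dC/dt = Q C_in − Q C − k V C.
dC/dt = (Q/V) C_in − (Q/V + k) C; effective rate a = Q/V + k = 0.021687 + 0.00758 = 0.029267 s⁻¹.
C_ss = Q C_in/(Q + kV) = 2.3119 mol/L; C(t) = C_ss + (C₀ − C_ss) e^(−a t).
C(50.5) = 2.3119 + (-2.3119)·e^(−0.029267·50.5) = 2.3119 + (-2.3119)·0.22809 = 1.7846 mol/L.

1.78 mol/L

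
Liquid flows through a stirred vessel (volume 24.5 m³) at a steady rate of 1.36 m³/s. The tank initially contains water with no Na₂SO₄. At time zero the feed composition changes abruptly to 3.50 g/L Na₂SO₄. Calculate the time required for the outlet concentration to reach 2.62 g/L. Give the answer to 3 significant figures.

Transient balance on the dissolved component: V dC/dt = Q(C_in − C), so τ = V/Q = 18.015 s.
C(t) = C_in + (C₀ − C_in) e^(−t/τ). Set C = 2.62 and solve for t:
e^(−t/τ) = (C − C_in)/(C₀ − C_in) = (2.62 − 3.50)/(0 − 3.50) = 0.25143
t = −τ ln(…) = 18.015 × 1.3806 = 24.871 s.

24.9 s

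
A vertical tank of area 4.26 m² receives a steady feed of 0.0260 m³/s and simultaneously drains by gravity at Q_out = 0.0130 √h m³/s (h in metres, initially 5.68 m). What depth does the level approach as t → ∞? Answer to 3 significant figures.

Level balance: A dh/dt = 0.0260 − 0.0130 √h. Setting dh/dt = 0:
Q_in = 0.0130 √h_ss ⇒ √h_ss = 0.0260/0.0130 = 2.0000.
h_ss = 2.0000² = 4.0000 m. (Since h₀ = 5.68 m > h_ss, the level will fall toward this value.)

4.00 m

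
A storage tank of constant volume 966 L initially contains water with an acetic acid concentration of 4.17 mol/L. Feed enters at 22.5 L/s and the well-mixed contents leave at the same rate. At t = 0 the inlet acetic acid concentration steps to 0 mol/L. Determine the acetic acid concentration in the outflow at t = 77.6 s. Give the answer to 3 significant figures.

Unsteady species balance (constant V, well mixed): V dC/dt = Q(C_in − C).
Time constant τ = V/Q = 966/22.5 = 42.933 s.
C approaches C_in exponentially: C(t) = C_in + (C₀ − C_in) e^(−t/τ).
C(77.6) = 0 + (4.17 − 0)·e^(−77.6/42.933) = 0 + (4.1700)·0.16407 = 0.68418 mol/L.

0.684 mol/L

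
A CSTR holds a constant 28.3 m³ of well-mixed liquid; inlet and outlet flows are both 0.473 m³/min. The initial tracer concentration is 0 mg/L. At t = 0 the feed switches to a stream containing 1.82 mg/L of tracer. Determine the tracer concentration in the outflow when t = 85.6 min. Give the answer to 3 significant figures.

Transient balance on the dissolved component: V dC/dt = Q(C_in − C).
Time constant τ = V/Q = 28.3/0.473 = 59.831 min.
This is linear first-order; C(t) = C_in + (C₀ − C_in) e^(−t/τ).
C(85.6) = 1.82 + (0 − 1.82)·e^(−85.6/59.831) = 1.82 + (-1.8200)·0.23914 = 1.3848 mg/L.

1.38 mg/L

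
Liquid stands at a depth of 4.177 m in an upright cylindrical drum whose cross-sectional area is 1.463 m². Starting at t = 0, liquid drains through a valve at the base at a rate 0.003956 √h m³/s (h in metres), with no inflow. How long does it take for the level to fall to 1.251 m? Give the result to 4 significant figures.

684.4 s

A dh/dt = −Q_out = −0.003956 √h.
This is separable: 2 d(√h)/dt = −0.003956/A, so √h = √h₀ − (0.003956/(2A)) t.
t = 2A(√h₀ − √h)/0.003956 = 2·1.463·(√4.177 − √1.251)/0.003956
  = 2.92600 × (2.04377 − 1.11848) / 0.003956 = 684.378 s.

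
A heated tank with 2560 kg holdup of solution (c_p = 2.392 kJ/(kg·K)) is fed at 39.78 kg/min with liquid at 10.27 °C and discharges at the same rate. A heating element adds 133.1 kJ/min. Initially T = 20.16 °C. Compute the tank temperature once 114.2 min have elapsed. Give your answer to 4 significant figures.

13.11 °C

M c_p dT/dt = ṁ c_p (T_in − T) + Q̇.
τ = M/ṁ = 64.3539 min; T_ss = T_in + Q̇/(ṁ c_p) = 10.27 + 133.1/(39.78·2.392) = 11.6688 °C.
Integrating: T(t) = T_ss + (T₀ − T_ss) e^(−t/τ).
T(114.2) = 11.6688 + (8.49121)·e^(−114.2/64.3539) = 11.6688 + (8.49121)·0.169558 = 13.1085 °C.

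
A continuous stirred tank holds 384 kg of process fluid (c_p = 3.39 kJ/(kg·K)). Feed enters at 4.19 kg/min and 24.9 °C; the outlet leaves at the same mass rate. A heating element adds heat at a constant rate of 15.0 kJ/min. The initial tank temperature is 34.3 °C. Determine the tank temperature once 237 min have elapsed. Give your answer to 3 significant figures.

26.6 °C

Heat balance on the well-mixed liquid: M c_p dT/dt = ṁ c_p (T_in − T) + 15.0.
τ = M/ṁ = 91.647 min; T_ss = T_in + Q̇/(ṁ c_p) = 24.9 + 15.0/(4.19·3.39) = 25.956 °C.
Solution: T(t) = T_ss + (T₀ − T_ss) e^(−t/τ).
T(237) = 25.956 + (8.3440)·e^(−237/91.647) = 25.956 + (8.3440)·0.075320 = 26.584 °C.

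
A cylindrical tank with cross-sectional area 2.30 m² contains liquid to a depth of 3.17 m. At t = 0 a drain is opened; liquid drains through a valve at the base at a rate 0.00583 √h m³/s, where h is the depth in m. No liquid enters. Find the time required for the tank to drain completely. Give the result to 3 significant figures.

1400 s

With no inflow, A dh/dt = −0.00583 √h.
Separate and integrate: 2(√h − √h₀) = −(0.00583/A) t.
Set h = 0: 2√h₀ = (0.00583/A) t_empty ⇒ t_empty = 2A√h₀/0.00583.
t_empty = 2·2.30·√3.17/0.00583 = 4.6000·1.7804/0.00583 = 1404.8 s.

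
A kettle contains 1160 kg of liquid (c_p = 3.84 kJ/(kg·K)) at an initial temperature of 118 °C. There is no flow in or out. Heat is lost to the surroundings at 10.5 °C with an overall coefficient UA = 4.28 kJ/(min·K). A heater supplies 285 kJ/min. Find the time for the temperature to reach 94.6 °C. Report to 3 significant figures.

M c_p dT/dt = −UA(T − T_amb) + Q̇.
τ = M c_p/UA = 1040.7 min; T_ss = T_amb + Q̇/UA = 10.5 + 285/4.28 = 77.089 °C.
T(t) = T_ss + (T₀ − T_ss)e^(−t/τ); set T = 94.6:
t = −τ ln[(T − T_ss)/(T₀ − T_ss)] = −1040.7 · ln(0.42803) = 883.14 min.

883 min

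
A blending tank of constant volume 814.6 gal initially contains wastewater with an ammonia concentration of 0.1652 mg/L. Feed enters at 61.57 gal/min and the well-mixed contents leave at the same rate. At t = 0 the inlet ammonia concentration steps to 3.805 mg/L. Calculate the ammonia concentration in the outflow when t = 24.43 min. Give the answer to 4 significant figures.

3.231 mg/L

Species balance on the tank: V dC/dt = Q(C_in − C).
So dC/dt = (C_in − C)/τ with τ = V/Q = 814.6/61.57 = 13.2305 min.
This is linear first-order; C(t) = C_in + (C₀ − C_in) e^(−t/τ).
C(24.43) = 3.805 + (0.1652 − 3.805)·e^(−24.43/13.2305) = 3.805 + (-3.63980)·0.157789 = 3.23068 mg/L.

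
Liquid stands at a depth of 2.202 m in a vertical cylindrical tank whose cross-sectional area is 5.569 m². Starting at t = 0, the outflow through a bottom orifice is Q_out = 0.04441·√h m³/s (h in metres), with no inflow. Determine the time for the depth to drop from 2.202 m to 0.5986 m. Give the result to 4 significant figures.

Mass balance (ρ constant): A dh/dt = −0.04441 √h.
∫ h^(−1/2) dh = −(0.04441/A) ∫ dt, giving 2√h = 2√h₀ − (0.04441/A) t.
t = 2A(√h₀ − √h)/0.04441 = 2·5.569·(√2.202 − √0.5986)/0.04441
  = 11.1380 × (1.48391 − 0.773692) / 0.04441 = 178.123 s.

178.1 s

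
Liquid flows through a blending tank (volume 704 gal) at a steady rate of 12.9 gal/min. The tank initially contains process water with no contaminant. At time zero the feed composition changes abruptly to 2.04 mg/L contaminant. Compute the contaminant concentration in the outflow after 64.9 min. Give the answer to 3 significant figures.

1.42 mg/L

Mass balance on the solute (V constant): V dC/dt = Q(C_in − C).
Time constant τ = V/Q = 704/12.9 = 54.574 min.
Solution: C(t) = C_in + (C₀ − C_in) e^(−t/τ).
C(64.9) = 2.04 + (0 − 2.04)·e^(−64.9/54.574) = 2.04 + (-2.0400)·0.30446 = 1.4189 mg/L.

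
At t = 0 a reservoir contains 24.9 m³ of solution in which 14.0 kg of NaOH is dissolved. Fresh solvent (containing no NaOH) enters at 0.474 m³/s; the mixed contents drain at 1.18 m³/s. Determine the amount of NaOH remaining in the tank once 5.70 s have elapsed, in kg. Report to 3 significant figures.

Total volume: dV/dt = Q_in − Q_out = -0.70600 m³/s, so V(t) = 24.9 − 0.70600 t and V(5.70) = 20.876 m³.
No NaOH enters, so dm/dt = −Q_out · (m/V).
Separate: dm/m = −Q_out dt/V(t) ⇒ ln(m/m₀) = −(Q_out/(Q_in−Q_out)) ln(V/V₀).
m = m₀ (V₀/V)^(Q_out/(Q_in−Q_out)) = 14.0 × (24.9/20.876)^(-1.6714) = 10.427 kg.

10.4 kg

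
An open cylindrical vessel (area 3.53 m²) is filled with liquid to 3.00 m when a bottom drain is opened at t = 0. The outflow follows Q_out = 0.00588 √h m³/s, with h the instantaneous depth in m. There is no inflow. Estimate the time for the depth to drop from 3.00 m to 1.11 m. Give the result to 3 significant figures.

A dh/dt = −Q_out = −0.00588 √h.
Separate and integrate: 2(√h − √h₀) = −(0.00588/A) t.
t = 2A(√h₀ − √h)/0.00588 = 2·3.53·(√3.00 − √1.11)/0.00588
  = 7.0600 × (1.7321 − 1.0536) / 0.00588 = 814.64 s.

815 s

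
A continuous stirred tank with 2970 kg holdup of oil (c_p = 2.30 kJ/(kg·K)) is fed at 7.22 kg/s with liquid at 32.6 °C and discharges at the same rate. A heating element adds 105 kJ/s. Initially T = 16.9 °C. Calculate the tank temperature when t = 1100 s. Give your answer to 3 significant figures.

M c_p dT/dt = ṁ c_p (T_in − T) + Q̇.
τ = M/ṁ = 411.36 s; T_ss = T_in + Q̇/(ṁ c_p) = 32.6 + 105/(7.22·2.30) = 38.923 °C.
Solution: T(t) = T_ss + (T₀ − T_ss) e^(−t/τ).
T(1100) = 38.923 + (-22.023)·e^(−1100/411.36) = 38.923 + (-22.023)·0.068971 = 37.404 °C.

37.4 °C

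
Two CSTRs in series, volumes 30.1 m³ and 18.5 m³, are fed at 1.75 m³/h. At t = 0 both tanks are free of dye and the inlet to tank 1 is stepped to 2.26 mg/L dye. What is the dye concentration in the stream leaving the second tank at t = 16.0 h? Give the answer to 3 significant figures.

0.740 mg/L

Species balance on tank i: dCᵢ/dt = (Cᵢ₋₁ − Cᵢ)/τᵢ with τᵢ = Vᵢ/Q.
τ₁ = 30.1/1.75 = 17.200 h; τ₂ = 18.5/1.75 = 10.571 h.
Tank 1: C₁ = C_in(1 − e^(−t/τ₁)). Tank 2 (τ₁ ≠ τ₂): C₂ = C_in[1 − (τ₁ e^(−t/τ₁) − τ₂ e^(−t/τ₂))/(τ₁ − τ₂)].
At t = 16.0: e^(−t/τ₁) = 0.39446, e^(−t/τ₂) = 0.22014.
C₂ = 2.26·[1 − (17.200·0.39446 − 10.571·0.22014)/(6.6286)] = 2.26·0.32752 = 0.74019 mg/L.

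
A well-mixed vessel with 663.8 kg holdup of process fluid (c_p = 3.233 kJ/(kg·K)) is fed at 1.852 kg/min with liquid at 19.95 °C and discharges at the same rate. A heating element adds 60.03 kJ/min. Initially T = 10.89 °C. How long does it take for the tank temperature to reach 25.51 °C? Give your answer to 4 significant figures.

Unsteady energy balance on the tank contents: M c_p dT/dt = ṁ c_p (T_in − T) + 60.03.
τ = M/ṁ = 358.423 min; T_ss = T_in + Q̇/(ṁ c_p) = 29.9759 °C.
T(t) = T_ss + (T₀ − T_ss) e^(−t/τ). Set T = 25.51:
e^(−t/τ) = (25.51 − 29.9759)/(10.89 − 29.9759) = 0.233988
t = −358.423 · ln(0.233988) = 520.605 min.

520.6 min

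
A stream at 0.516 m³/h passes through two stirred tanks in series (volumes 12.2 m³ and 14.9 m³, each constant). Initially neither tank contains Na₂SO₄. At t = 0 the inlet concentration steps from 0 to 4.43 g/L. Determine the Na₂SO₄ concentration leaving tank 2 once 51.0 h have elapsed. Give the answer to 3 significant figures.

Each tank obeys Vᵢ dCᵢ/dt = Q(Cᵢ₋₁ − Cᵢ), so τᵢ = Vᵢ/Q.
τ₁ = 12.2/0.516 = 23.643 h; τ₂ = 14.9/0.516 = 28.876 h.
Tank 1: C₁ = C_in(1 − e^(−t/τ₁)). Tank 2 (τ₁ ≠ τ₂): C₂ = C_in[1 − (τ₁ e^(−t/τ₁) − τ₂ e^(−t/τ₂))/(τ₁ − τ₂)].
At t = 51.0: e^(−t/τ₁) = 0.11567, e^(−t/τ₂) = 0.17099.
C₂ = 4.43·[1 − (23.643·0.11567 − 28.876·0.17099)/(-5.2326)] = 4.43·0.57905 = 2.5652 g/L.

2.57 g/L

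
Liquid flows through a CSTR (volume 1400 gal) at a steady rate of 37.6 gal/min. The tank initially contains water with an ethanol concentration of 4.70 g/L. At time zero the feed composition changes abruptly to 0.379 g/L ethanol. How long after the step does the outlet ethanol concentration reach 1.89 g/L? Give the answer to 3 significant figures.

39.1 min

Species balance: V dC/dt = Q(C_in − C) ⇒ τ = V/Q = 37.234 min.
C(t) = C_in + (C₀ − C_in) e^(−t/τ). Set C = 1.89 and solve for t:
e^(−t/τ) = (C − C_in)/(C₀ − C_in) = (1.89 − 0.379)/(4.70 − 0.379) = 0.34969
t = −τ ln(…) = 37.234 × 1.0507 = 39.122 min.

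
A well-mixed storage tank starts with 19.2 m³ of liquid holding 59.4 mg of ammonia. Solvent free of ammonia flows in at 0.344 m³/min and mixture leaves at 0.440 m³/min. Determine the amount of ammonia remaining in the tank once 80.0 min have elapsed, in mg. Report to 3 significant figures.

Let m(t) be the amount of ammonia. Volume: V(t) = V₀ + (Q_in − Q_out) t = 19.2 − 0.096000 t; V(80.0) = 11.520 m³.
Solute balance: dm/dt = 0 − Q_out C = −Q_out m/V(t).
Separate: dm/m = −Q_out dt/V(t) ⇒ ln(m/m₀) = −(Q_out/(Q_in−Q_out)) ln(V/V₀).
m = m₀ (V₀/V)^(Q_out/(Q_in−Q_out)) = 59.4 × (19.2/11.520)^(-4.5833) = 5.7145 mg.

5.71 mg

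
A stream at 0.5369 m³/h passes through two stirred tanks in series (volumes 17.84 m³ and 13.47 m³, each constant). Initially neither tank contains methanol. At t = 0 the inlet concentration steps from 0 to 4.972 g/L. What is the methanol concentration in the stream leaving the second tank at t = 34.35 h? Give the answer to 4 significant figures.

Species balance on tank i: dCᵢ/dt = (Cᵢ₋₁ − Cᵢ)/τᵢ with τᵢ = Vᵢ/Q.
τ₁ = 17.84/0.5369 = 33.2278 h; τ₂ = 13.47/0.5369 = 25.0885 h.
Solving the cascade with C₁(0)=C₂(0)=0 gives C₂(t) = C_in[1 − (τ₁ e^(−t/τ₁) − τ₂ e^(−t/τ₂))/(τ₁ − τ₂)].
At t = 34.35: e^(−t/τ₁) = 0.355662, e^(−t/τ₂) = 0.254322.
C₂ = 4.972·[1 − (33.2278·0.355662 − 25.0885·0.254322)/(8.13932)] = 4.972·0.331967 = 1.65054 g/L.

1.651 g/L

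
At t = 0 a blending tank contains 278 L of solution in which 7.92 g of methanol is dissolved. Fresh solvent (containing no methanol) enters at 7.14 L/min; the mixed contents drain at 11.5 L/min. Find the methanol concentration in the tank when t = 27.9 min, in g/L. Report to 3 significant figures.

Total volume: dV/dt = Q_in − Q_out = -4.3600 L/min, so V(t) = 278 − 4.3600 t and V(27.9) = 156.36 L.
Solute balance: dm/dt = 0 − Q_out C = −Q_out m/V(t).
Separate: dm/m = −Q_out dt/V(t) ⇒ ln(m/m₀) = −(Q_out/(Q_in−Q_out)) ln(V/V₀).
m = m₀ (V₀/V)^(Q_out/(Q_in−Q_out)) = 7.92 × (278/156.36)^(-2.6376) = 1.7358 g.
C = m/V = 1.7358/156.36 = 0.011102 g/L.

0.0111 g/L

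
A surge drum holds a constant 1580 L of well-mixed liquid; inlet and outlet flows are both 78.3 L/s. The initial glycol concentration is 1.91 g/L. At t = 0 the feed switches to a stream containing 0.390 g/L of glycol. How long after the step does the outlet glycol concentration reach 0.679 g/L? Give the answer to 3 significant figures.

Unsteady species balance (constant V, well mixed): V dC/dt = Q(C_in − C), so τ = V/Q = 20.179 s.
C(t) = C_in + (C₀ − C_in) e^(−t/τ). Set C = 0.679 and solve for t:
e^(−t/τ) = (C − C_in)/(C₀ − C_in) = (0.679 − 0.390)/(1.91 − 0.390) = 0.19013
t = −τ ln(…) = 20.179 × 1.6600 = 33.498 s.

33.5 s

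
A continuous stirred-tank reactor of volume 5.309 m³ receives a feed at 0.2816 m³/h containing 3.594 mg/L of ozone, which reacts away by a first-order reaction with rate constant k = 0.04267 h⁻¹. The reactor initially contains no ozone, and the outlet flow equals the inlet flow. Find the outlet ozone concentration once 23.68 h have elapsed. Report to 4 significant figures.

1.785 mg/L

Accumulation = in − out − consumed: V dC/dt = Q C_in − Q C − k V C.
dC/dt = (Q/V) C_in − (Q/V + k) C; effective rate a = Q/V + k = 0.0530420 + 0.04267 = 0.0957120 h⁻¹.
C_ss = Q C_in/(Q + kV) = 1.99174 mg/L; C(t) = C_ss + (C₀ − C_ss) e^(−a t).
C(23.68) = 1.99174 + (-1.99174)·e^(−0.0957120·23.68) = 1.99174 + (-1.99174)·0.103679 = 1.78523 mg/L.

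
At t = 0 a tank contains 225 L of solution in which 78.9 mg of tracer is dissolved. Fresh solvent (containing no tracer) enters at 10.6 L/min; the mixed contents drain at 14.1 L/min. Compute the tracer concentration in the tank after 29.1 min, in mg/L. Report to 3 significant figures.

0.0565 mg/L

Total volume: dV/dt = Q_in − Q_out = -3.5000 L/min, so V(t) = 225 − 3.5000 t and V(29.1) = 123.15 L.
Solute balance: dm/dt = 0 − Q_out C = −Q_out m/V(t).
dm/m = −Q_out dt/(V₀ − 3.5000 t); integrating gives ln(m/m₀) = −(Q_out/(Q_in−Q_out)) ln(V/V₀).
m = m₀ (V₀/V)^(Q_out/(Q_in−Q_out)) = 78.9 × (225/123.15)^(-4.0286) = 6.9599 mg.
C = m/V = 6.9599/123.15 = 0.056516 mg/L.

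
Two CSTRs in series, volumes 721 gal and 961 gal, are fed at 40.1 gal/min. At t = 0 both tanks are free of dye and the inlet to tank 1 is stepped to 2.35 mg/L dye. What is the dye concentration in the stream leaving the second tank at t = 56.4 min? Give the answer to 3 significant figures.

Time constants: τᵢ = Vᵢ/Q for each well-mixed tank.
τ₁ = 721/40.1 = 17.980 min; τ₂ = 961/40.1 = 23.965 min.
Tank 1: C₁ = C_in(1 − e^(−t/τ₁)). Tank 2 (τ₁ ≠ τ₂): C₂ = C_in[1 − (τ₁ e^(−t/τ₁) − τ₂ e^(−t/τ₂))/(τ₁ − τ₂)].
At t = 56.4: e^(−t/τ₁) = 0.043421, e^(−t/τ₂) = 0.095043.
C₂ = 2.35·[1 − (17.980·0.043421 − 23.965·0.095043)/(-5.9850)] = 2.35·0.74988 = 1.7622 mg/L.

1.76 mg/L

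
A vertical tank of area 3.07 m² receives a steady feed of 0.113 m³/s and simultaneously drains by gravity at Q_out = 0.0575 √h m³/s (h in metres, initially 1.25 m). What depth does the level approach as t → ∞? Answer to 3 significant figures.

Level balance: A dh/dt = 0.113 − 0.0575 √h. Setting dh/dt = 0:
Q_in = 0.0575 √h_ss ⇒ √h_ss = 0.113/0.0575 = 1.9652.
h_ss = 1.9652² = 3.8621 m. (Since h₀ = 1.25 m < h_ss, the level will rise toward this value.)

3.86 m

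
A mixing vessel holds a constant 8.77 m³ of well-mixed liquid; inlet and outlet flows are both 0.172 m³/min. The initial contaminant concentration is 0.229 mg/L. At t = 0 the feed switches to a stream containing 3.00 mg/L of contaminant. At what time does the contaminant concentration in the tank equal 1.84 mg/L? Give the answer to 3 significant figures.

Species balance: V dC/dt = Q(C_in − C) ⇒ τ = V/Q = 50.988 min.
C(t) = C_in + (C₀ − C_in) e^(−t/τ). Set C = 1.84 and solve for t:
e^(−t/τ) = (C − C_in)/(C₀ − C_in) = (1.84 − 3.00)/(0.229 − 3.00) = 0.41862
t = −τ ln(…) = 50.988 × 0.87079 = 44.400 min.

44.4 min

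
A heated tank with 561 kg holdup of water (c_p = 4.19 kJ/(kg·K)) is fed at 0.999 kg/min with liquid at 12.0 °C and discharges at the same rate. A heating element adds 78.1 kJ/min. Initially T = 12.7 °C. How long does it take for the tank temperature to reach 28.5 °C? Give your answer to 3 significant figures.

1190 min

M c_p dT/dt = ṁ c_p (T_in − T) + Q̇.
τ = M/ṁ = 561.56 min; T_ss = T_in + Q̇/(ṁ c_p) = 30.658 °C.
T(t) = T_ss + (T₀ − T_ss) e^(−t/τ). Set T = 28.5:
e^(−t/τ) = (28.5 − 30.658)/(12.7 − 30.658) = 0.12018
t = −561.56 · ln(0.12018) = 1189.8 min.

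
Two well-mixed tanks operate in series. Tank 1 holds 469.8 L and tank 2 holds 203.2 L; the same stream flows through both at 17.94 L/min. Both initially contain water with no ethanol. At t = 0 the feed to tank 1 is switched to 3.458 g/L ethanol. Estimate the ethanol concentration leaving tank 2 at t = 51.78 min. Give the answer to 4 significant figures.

2.642 g/L

Each tank obeys Vᵢ dCᵢ/dt = Q(Cᵢ₋₁ − Cᵢ), so τᵢ = Vᵢ/Q.
τ₁ = 469.8/17.94 = 26.1873 min; τ₂ = 203.2/17.94 = 11.3266 min.
Solving the cascade with C₁(0)=C₂(0)=0 gives C₂(t) = C_in[1 − (τ₁ e^(−t/τ₁) − τ₂ e^(−t/τ₂))/(τ₁ − τ₂)].
At t = 51.78: e^(−t/τ₁) = 0.138443, e^(−t/τ₂) = 0.0103422.
C₂ = 3.458·[1 − (26.1873·0.138443 − 11.3266·0.0103422)/(14.8606)] = 3.458·0.763919 = 2.64163 g/L.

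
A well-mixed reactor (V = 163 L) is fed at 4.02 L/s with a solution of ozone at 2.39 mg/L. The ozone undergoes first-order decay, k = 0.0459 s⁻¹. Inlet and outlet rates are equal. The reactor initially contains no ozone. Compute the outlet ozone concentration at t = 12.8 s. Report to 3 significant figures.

0.497 mg/L

Species balance: V dC/dt = Q C_in − Q C − k V C.
This is linear with rate a = Q/V + k = 0.070563 s⁻¹.
C_ss = Q C_in/(Q + kV) = 0.83534 mg/L; C(t) = C_ss + (C₀ − C_ss) e^(−a t).
C(12.8) = 0.83534 + (-0.83534)·e^(−0.070563·12.8) = 0.83534 + (-0.83534)·0.40527 = 0.49680 mg/L.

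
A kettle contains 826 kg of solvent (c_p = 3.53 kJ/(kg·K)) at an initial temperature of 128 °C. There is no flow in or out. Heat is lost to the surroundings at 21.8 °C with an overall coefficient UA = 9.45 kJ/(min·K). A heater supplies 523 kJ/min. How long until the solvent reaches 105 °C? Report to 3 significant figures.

186 min

Unsteady energy balance on the tank contents: M c_p dT/dt = −UA(T − T_amb) + Q̇.
τ = M c_p/UA = 308.55 min; T_ss = T_amb + Q̇/UA = 21.8 + 523/9.45 = 77.144 °C.
T(t) = T_ss + (T₀ − T_ss)e^(−t/τ); set T = 105:
t = −τ ln[(T − T_ss)/(T₀ − T_ss)] = −308.55 · ln(0.54774) = 185.73 min.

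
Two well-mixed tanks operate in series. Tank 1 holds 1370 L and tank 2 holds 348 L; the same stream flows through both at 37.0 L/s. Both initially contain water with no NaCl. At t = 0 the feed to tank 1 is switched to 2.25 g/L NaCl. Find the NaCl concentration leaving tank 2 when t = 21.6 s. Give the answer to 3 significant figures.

0.644 g/L

Species balance on tank i: dCᵢ/dt = (Cᵢ₋₁ − Cᵢ)/τᵢ with τᵢ = Vᵢ/Q.
τ₁ = 1370/37.0 = 37.027 s; τ₂ = 348/37.0 = 9.4054 s.
Tank 1: C₁ = C_in(1 − e^(−t/τ₁)). Tank 2 (τ₁ ≠ τ₂): C₂ = C_in[1 − (τ₁ e^(−t/τ₁) − τ₂ e^(−t/τ₂))/(τ₁ − τ₂)].
At t = 21.6: e^(−t/τ₁) = 0.55802, e^(−t/τ₂) = 0.10061.
C₂ = 2.25·[1 − (37.027·0.55802 − 9.4054·0.10061)/(27.622)] = 2.25·0.28622 = 0.64400 g/L.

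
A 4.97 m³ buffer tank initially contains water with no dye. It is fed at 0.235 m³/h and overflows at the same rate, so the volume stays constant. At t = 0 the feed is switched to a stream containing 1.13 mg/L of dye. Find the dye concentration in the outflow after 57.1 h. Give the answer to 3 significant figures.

1.05 mg/L

Transient balance on the dissolved component: V dC/dt = Q(C_in − C).
So dC/dt = (C_in − C)/τ with τ = V/Q = 4.97/0.235 = 21.149 h.
Integrating: C(t) = C_in + (C₀ − C_in) e^(−t/τ).
C(57.1) = 1.13 + (0 − 1.13)·e^(−57.1/21.149) = 1.13 + (-1.1300)·0.067212 = 1.0541 mg/L.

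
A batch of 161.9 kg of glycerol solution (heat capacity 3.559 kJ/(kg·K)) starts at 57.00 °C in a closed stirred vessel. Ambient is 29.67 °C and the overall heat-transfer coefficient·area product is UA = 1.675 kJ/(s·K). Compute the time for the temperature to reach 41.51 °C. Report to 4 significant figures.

287.8 s

M c_p dT/dt = −UA(T − T_amb).
τ = M c_p/UA = 344.001 s; T_ss = T_amb = 29.6700 °C.
T(t) = T_ss + (T₀ − T_ss)e^(−t/τ); set T = 41.51:
t = −τ ln[(T − T_ss)/(T₀ − T_ss)] = −344.001 · ln(0.433224) = 287.758 s.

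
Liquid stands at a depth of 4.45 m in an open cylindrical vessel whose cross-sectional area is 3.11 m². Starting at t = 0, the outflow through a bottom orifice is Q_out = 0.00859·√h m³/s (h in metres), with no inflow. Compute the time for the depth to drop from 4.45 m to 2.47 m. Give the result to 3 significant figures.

With no inflow, A dh/dt = −0.00859 √h.
This is separable: 2 d(√h)/dt = −0.00859/A, so √h = √h₀ − (0.00859/(2A)) t.
t = 2A(√h₀ − √h)/0.00859 = 2·3.11·(√4.45 − √2.47)/0.00859
  = 6.2200 × (2.1095 − 1.5716) / 0.00859 = 389.48 s.

389 s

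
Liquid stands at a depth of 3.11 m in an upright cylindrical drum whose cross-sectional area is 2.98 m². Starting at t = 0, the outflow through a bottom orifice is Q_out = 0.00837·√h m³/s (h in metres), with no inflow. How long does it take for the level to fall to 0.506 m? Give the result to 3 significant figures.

749 s

Accumulation of liquid (constant cross-section A): A dh/dt = −0.00837 √h.
This is separable: 2 d(√h)/dt = −0.00837/A, so √h = √h₀ − (0.00837/(2A)) t.
t = 2A(√h₀ − √h)/0.00837 = 2·2.98·(√3.11 − √0.506)/0.00837
  = 5.9600 × (1.7635 − 0.71134) / 0.00837 = 749.22 s.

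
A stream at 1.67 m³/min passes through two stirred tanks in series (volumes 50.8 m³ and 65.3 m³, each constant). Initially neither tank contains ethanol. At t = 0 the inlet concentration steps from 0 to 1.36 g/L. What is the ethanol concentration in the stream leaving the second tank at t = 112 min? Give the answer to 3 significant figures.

Each tank obeys Vᵢ dCᵢ/dt = Q(Cᵢ₋₁ − Cᵢ), so τᵢ = Vᵢ/Q.
τ₁ = 50.8/1.67 = 30.419 min; τ₂ = 65.3/1.67 = 39.102 min.
Tank 1: C₁ = C_in(1 − e^(−t/τ₁)). Tank 2 (τ₁ ≠ τ₂): C₂ = C_in[1 − (τ₁ e^(−t/τ₁) − τ₂ e^(−t/τ₂))/(τ₁ − τ₂)].
At t = 112: e^(−t/τ₁) = 0.025175, e^(−t/τ₂) = 0.057022.
C₂ = 1.36·[1 − (30.419·0.025175 − 39.102·0.057022)/(-8.6826)] = 1.36·0.83141 = 1.1307 g/L.

1.13 g/L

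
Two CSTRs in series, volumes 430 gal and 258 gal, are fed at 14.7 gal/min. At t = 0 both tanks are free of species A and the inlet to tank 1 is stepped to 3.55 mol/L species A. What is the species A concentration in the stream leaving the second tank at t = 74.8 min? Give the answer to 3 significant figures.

Species balance on tank i: dCᵢ/dt = (Cᵢ₋₁ − Cᵢ)/τᵢ with τᵢ = Vᵢ/Q.
τ₁ = 430/14.7 = 29.252 min; τ₂ = 258/14.7 = 17.551 min.
Solving the cascade with C₁(0)=C₂(0)=0 gives C₂(t) = C_in[1 − (τ₁ e^(−t/τ₁) − τ₂ e^(−t/τ₂))/(τ₁ − τ₂)].
At t = 74.8: e^(−t/τ₁) = 0.077528, e^(−t/τ₂) = 0.014096.
C₂ = 3.55·[1 − (29.252·0.077528 − 17.551·0.014096)/(11.701)] = 3.55·0.82732 = 2.9370 mol/L.

2.94 mol/L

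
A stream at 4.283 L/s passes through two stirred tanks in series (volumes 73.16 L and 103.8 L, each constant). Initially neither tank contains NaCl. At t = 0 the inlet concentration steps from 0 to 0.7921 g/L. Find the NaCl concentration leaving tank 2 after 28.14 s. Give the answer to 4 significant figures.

0.3160 g/L

Species balance on tank i: dCᵢ/dt = (Cᵢ₋₁ − Cᵢ)/τᵢ with τᵢ = Vᵢ/Q.
τ₁ = 73.16/4.283 = 17.0815 s; τ₂ = 103.8/4.283 = 24.2353 s.
Solving the cascade with C₁(0)=C₂(0)=0 gives C₂(t) = C_in[1 − (τ₁ e^(−t/τ₁) − τ₂ e^(−t/τ₂))/(τ₁ − τ₂)].
At t = 28.14: e^(−t/τ₁) = 0.192550, e^(−t/τ₂) = 0.313137.
C₂ = 0.7921·[1 − (17.0815·0.192550 − 24.2353·0.313137)/(-7.15386)] = 0.7921·0.398934 = 0.315996 g/L.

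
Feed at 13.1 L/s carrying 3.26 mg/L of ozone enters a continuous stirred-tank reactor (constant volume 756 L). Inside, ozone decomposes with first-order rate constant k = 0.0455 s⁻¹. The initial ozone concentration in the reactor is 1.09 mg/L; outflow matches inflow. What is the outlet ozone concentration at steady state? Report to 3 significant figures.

V dC/dt = Q(C_in − C) − k V C.
At steady state: 0 = Q C_in − (Q + kV) C_ss, so C_ss = Q C_in/(Q + kV).
C_ss = 13.1·3.26/(13.1 + 0.0455·756) = 42.706/47.498 = 0.89911 mg/L.

0.899 mg/L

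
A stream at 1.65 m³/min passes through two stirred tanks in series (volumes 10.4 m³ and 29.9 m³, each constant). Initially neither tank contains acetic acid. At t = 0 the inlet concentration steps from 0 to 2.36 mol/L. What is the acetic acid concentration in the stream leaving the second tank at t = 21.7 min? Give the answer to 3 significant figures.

Each tank obeys Vᵢ dCᵢ/dt = Q(Cᵢ₋₁ − Cᵢ), so τᵢ = Vᵢ/Q.
τ₁ = 10.4/1.65 = 6.3030 min; τ₂ = 29.9/1.65 = 18.121 min.
Solving the cascade with C₁(0)=C₂(0)=0 gives C₂(t) = C_in[1 − (τ₁ e^(−t/τ₁) − τ₂ e^(−t/τ₂))/(τ₁ − τ₂)].
At t = 21.7: e^(−t/τ₁) = 0.031975, e^(−t/τ₂) = 0.30195.
C₂ = 2.36·[1 − (6.3030·0.031975 − 18.121·0.30195)/(-11.818)] = 2.36·0.55406 = 1.3076 mol/L.

1.31 mol/L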